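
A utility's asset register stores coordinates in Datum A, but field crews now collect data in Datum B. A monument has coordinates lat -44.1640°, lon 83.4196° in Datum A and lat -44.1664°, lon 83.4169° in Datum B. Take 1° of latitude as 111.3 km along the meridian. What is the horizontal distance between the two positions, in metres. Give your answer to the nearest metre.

343 m

Δφ = -44.1664° − -44.1640° = -0.0024°; Δλ = 83.4169° − 83.4196° = -0.0027°.
ΔN = Δφ × 111300 = -267.1 m; ΔE = Δλ × 111300 × cos(-44.1640°) = -0.0027 × 111300 × 0.717349 = -215.6 m.
Distance = √(ΔE² + ΔN²) = √((-215.6)² + (-267.1)²) = 343.3 m.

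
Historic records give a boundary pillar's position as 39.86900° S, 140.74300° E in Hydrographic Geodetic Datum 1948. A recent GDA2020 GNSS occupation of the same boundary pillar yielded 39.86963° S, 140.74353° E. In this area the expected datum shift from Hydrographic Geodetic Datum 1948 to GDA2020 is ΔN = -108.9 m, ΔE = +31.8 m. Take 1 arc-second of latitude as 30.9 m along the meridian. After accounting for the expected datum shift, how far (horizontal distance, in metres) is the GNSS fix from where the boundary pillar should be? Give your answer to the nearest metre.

41 m

Observed coordinate differences: Δφ = -0.00063°, Δλ = +0.00053°.
Converting to metres (1° lat = 111240 m, cos φ = 0.767512): observed ΔN = -70.1 m, observed ΔE = 45.3 m.
Subtracting the expected shift leaves a residual of -70.1 − (-108.9) = 38.8 m north and 45.3 − (31.8) = 13.5 m east.
Residual distance = √(38.8² + 13.5²) = 41.1 m.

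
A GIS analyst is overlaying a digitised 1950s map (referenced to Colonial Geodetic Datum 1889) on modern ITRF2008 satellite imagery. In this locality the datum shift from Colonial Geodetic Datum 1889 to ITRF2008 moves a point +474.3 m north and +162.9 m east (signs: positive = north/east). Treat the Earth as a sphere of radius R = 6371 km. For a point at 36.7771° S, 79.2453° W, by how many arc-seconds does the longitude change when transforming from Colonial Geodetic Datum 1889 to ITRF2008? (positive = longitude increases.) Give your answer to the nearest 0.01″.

At latitude -36.7771°, cos φ = 0.800971.
One radian of longitude at latitude φ spans R cos φ, so Δλ = ΔE / (R cos φ) = 162.9 / (6371000 × 0.800971) = 3.1922e-05 rad = 6.584″.

Δλ = 6.58″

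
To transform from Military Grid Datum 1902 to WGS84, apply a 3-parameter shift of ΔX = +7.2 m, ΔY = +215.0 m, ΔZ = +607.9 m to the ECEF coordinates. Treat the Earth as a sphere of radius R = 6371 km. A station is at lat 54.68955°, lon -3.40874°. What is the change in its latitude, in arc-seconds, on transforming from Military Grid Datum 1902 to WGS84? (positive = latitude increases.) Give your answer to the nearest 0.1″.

Δφ = 11.5″

sin φ = 0.816032, cos φ = 0.578006, sin λ = -0.059459, cos λ = 0.998231.
North component: ΔN = −sin φ cos λ·ΔX − sin φ sin λ·ΔY + cos φ·ΔZ = −(0.816032)(0.998231)(7.2) − (0.816032)(-0.059459)(215.0) + (0.578006)(607.9) = 355.94 m.
1° of latitude spans πR/180 = 111195 m, so Δφ = 355.94 / 111195 × 3600 = 11.524″.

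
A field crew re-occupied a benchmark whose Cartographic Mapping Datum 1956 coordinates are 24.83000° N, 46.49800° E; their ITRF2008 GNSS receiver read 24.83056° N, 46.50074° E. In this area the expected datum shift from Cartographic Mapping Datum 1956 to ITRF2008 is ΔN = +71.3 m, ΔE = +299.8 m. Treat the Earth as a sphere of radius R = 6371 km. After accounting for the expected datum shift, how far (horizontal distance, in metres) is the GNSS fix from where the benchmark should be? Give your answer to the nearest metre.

25 m

Observed coordinate differences: Δφ = +0.00056°, Δλ = +0.00274°.
Converting to metres (1° lat = 111195 m, cos φ = 0.907558): observed ΔN = 62.3 m, observed ΔE = 276.5 m.
Subtracting the expected shift leaves a residual of 62.3 − (71.3) = -9.0 m north and 276.5 − (299.8) = -23.3 m east.
Residual distance = √((-9.0)² + (-23.3)²) = 25.0 m.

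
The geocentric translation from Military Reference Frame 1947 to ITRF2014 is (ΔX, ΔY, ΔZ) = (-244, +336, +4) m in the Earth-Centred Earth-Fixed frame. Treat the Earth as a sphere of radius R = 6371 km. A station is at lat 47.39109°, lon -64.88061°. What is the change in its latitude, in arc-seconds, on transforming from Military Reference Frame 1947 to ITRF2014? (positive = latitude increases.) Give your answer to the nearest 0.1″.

sin φ = 0.735992, cos φ = 0.676990, sin λ = -0.905425, cos λ = 0.424506.
North component: ΔN = −sin φ cos λ·ΔX − sin φ sin λ·ΔY + cos φ·ΔZ = −(0.735992)(0.424506)(-244) − (0.735992)(-0.905425)(336) + (0.676990)(4) = 302.85 m.
1° of latitude spans πR/180 = 111195 m, so Δφ = 302.85 / 111195 × 3600 = 9.805″.

Δφ = 9.8″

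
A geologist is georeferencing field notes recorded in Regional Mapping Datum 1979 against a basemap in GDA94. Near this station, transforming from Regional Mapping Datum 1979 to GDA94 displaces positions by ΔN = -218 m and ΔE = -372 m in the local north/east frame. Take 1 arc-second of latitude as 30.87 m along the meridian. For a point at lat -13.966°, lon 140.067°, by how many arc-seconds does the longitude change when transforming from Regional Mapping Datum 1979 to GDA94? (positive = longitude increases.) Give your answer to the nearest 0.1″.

Δλ = -12.4″

At latitude -13.966°, cos φ = 0.970439.
1″ of longitude at this latitude = 30.87 × cos φ = 29.9575 m, so Δλ = -372.0 / 29.9575 = -12.418″.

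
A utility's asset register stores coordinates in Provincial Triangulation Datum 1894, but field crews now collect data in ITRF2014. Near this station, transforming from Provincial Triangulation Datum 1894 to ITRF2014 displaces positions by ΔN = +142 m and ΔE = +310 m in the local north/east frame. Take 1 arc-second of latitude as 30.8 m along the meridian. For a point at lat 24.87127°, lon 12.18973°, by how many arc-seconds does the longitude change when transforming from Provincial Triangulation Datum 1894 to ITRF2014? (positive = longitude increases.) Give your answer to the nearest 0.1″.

At latitude 24.87127°, cos φ = 0.907255.
1″ of longitude at this latitude = 30.80 × cos φ = 27.9435 m, so Δλ = 310.0 / 27.9435 = 11.094″.

Δλ = 11.1″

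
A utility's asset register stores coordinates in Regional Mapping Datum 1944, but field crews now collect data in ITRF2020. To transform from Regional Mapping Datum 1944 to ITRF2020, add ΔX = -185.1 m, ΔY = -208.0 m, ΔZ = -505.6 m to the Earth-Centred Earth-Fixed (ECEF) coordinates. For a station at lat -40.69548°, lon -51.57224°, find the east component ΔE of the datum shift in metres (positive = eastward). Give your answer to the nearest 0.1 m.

ΔE = -274.3 m

The local east axis at (φ, λ) is (−sin λ, cos λ, 0), so ΔE = −sin(-51.57224°)·(-185.1) + cos(-51.57224°)·(-208.0) = -274.28 m.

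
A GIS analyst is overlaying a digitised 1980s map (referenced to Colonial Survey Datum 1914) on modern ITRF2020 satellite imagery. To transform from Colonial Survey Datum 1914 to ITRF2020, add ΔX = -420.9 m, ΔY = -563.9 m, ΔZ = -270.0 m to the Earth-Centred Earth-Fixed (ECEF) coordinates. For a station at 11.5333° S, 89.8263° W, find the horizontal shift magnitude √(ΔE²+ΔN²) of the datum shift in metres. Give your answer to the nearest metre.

At φ = -11.5333°, λ = -89.8263°: sin φ = -0.199937, cos φ = 0.979809, sin λ = -0.999995, cos λ = 0.003032.
ΔE = −sin λ·ΔX + cos λ·ΔY = −(-0.999995)·(-420.9) + (0.003032)·(-563.9) = -422.61 m.
ΔN = −sin φ cos λ·ΔX − sin φ sin λ·ΔY + cos φ·ΔZ = −(-0.199937)(0.003032)(-420.9) − (-0.199937)(-0.999995)(-563.9) + (0.979809)(-270.0) = -152.06 m.
Horizontal magnitude = √(ΔE² + ΔN²) = √((-422.61)² + (-152.06)²) = 449.13 m.

449 m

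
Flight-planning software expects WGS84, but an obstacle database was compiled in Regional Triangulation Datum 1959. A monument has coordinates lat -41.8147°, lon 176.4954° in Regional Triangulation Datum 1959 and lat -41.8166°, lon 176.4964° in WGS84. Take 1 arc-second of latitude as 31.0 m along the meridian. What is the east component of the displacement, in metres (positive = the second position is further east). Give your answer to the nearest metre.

ΔE = 83 m

Δφ = -41.8166° − -41.8147° = -0.0019°; Δλ = 176.4964° − 176.4954° = +0.0010°.
1° of latitude = 3600 × 31.00 = 111600 m.
ΔN = Δφ × 111600 = -212.0 m; ΔE = Δλ × 111600 × cos(-41.8147°) = +0.0010 × 111600 × 0.745305 = 83.2 m.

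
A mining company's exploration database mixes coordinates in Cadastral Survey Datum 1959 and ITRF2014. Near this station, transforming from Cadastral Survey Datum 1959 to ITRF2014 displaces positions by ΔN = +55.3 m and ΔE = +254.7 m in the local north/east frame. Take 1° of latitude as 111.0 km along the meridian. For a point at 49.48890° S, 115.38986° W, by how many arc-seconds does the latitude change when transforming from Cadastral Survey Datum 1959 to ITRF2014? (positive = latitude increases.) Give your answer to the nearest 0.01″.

1° of latitude = 111.0 km, so Δφ = 55.3 / 111000 = 0.0004982° = 1.794″.

Δφ = 1.79″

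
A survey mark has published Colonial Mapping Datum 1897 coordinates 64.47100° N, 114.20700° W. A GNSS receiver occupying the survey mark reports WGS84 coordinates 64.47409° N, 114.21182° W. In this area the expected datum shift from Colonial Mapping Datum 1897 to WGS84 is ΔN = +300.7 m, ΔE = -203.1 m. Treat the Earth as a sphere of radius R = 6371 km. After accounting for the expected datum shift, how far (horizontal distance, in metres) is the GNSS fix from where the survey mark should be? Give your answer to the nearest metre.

Observed coordinate differences: Δφ = +0.00309°, Δλ = -0.00482°.
Converting to metres (1° lat = 111195 m, cos φ = 0.430968): observed ΔN = 343.6 m, observed ΔE = -231.0 m.
Subtracting the expected shift leaves a residual of 343.6 − (300.7) = 42.9 m north and -231.0 − (-203.1) = -27.9 m east.
Residual distance = √(42.9² + (-27.9)²) = 51.2 m.

51 m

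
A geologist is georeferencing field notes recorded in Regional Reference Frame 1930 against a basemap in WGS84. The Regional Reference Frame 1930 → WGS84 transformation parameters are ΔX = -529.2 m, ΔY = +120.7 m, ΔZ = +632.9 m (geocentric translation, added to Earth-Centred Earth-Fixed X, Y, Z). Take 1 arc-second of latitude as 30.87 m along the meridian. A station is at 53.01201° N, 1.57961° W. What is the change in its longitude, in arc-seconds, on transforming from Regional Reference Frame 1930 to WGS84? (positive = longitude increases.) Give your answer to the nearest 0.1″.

sin φ = 0.798762, cos φ = 0.601648, sin λ = -0.027566, cos λ = 0.999620.
East component: ΔE = −sin λ·ΔX + cos λ·ΔY = −(-0.027566)(-529.2) + (0.999620)(120.7) = 106.07 m.
1° of latitude spans 3600 × 30.87 = 111132 m; at latitude φ, 1° of longitude spans that × cos φ = 66862.3 m, so Δλ = 106.07 / 66862.3 × 3600 = 5.711″.

Δλ = 5.7″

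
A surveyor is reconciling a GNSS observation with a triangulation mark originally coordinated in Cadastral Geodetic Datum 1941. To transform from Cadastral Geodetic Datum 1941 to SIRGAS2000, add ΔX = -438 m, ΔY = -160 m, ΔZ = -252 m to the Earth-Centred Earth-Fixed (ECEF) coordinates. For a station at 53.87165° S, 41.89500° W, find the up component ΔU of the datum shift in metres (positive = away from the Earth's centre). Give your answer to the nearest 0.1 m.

The local up (radial) axis is (cos φ cos λ, cos φ sin λ, sin φ), giving ΔU = -192.228 + 62.994 + 203.540 = 74.31 m.

ΔU = 74.3 m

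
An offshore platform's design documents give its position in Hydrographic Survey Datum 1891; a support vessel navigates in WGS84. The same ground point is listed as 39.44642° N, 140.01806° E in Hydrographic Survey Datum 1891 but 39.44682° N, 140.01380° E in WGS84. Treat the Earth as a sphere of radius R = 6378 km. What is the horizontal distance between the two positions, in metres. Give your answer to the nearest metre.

Δφ = 39.44682° − 39.44642° = +0.00040°; Δλ = 140.01380° − 140.01806° = -0.00426°.
1° along a meridian = πR/180 = 111317 m.
ΔN = Δφ × 111317 = 44.5 m; ΔE = Δλ × 111317 × cos(39.44642°) = -0.00426 × 111317 × 0.772219 = -366.2 m.
Distance = √(ΔE² + ΔN²) = √((-366.2)² + 44.5²) = 368.9 m.

369 m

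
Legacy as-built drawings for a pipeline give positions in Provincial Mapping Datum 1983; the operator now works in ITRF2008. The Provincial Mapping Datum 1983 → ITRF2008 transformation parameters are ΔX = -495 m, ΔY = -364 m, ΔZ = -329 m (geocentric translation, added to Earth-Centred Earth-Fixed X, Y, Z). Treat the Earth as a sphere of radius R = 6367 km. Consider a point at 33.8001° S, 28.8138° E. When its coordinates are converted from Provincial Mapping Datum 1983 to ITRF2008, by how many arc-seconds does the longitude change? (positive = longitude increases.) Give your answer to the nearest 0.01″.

Δλ = -3.13″

sin φ = -0.556297, cos φ = 0.830983, sin λ = 0.481965, cos λ = 0.876191.
East component: ΔE = −sin λ·ΔX + cos λ·ΔY = −(0.481965)(-495) + (0.876191)(-364) = -80.36 m.
1° of latitude spans πR/180 = 111125 m; at latitude φ, 1° of longitude spans that × cos φ = 92343.1 m, so Δλ = -80.36 / 92343.1 × 3600 = -3.133″.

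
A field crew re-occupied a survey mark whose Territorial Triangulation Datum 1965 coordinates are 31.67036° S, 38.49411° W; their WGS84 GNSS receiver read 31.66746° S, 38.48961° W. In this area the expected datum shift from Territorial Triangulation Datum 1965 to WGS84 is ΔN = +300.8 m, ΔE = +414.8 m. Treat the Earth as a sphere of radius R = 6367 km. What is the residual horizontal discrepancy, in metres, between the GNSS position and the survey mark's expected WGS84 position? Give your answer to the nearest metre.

24 m

Observed coordinate differences: Δφ = +0.00290°, Δλ = +0.00450°.
Converting to metres (1° lat = 111125 m, cos φ = 0.851083): observed ΔN = 322.3 m, observed ΔE = 425.6 m.
Subtracting the expected shift leaves a residual of 322.3 − (300.8) = 21.5 m north and 425.6 − (414.8) = 10.8 m east.
Residual distance = √(21.5² + 10.8²) = 24.0 m.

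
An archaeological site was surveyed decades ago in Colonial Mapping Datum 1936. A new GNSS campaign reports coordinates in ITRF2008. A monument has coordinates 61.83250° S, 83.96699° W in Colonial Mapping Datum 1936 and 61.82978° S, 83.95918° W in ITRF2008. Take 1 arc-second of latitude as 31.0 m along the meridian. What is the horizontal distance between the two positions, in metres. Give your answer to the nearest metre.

511 m

Δφ = -61.82978° − -61.83250° = +0.00272°; Δλ = -83.95918° − -83.96699° = +0.00781°.
1° of latitude = 3600 × 31.00 = 111600 m.
ΔN = Δφ × 111600 = 303.6 m; ΔE = Δλ × 111600 × cos(-61.83250°) = +0.00781 × 111600 × 0.472051 = 411.4 m.
Distance = √(ΔE² + ΔN²) = √(411.4² + 303.6²) = 511.3 m.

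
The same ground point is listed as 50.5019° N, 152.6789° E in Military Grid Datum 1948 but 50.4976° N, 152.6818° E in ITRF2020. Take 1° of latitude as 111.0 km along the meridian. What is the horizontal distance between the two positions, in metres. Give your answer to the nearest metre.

519 m

Δφ = 50.4976° − 50.5019° = -0.0043°; Δλ = 152.6818° − 152.6789° = +0.0029°.
ΔN = Δφ × 111000 = -477.3 m; ΔE = Δλ × 111000 × cos(50.5019°) = +0.0029 × 111000 × 0.636053 = 204.7 m.
Distance = √(ΔE² + ΔN²) = √(204.7² + (-477.3)²) = 519.4 m.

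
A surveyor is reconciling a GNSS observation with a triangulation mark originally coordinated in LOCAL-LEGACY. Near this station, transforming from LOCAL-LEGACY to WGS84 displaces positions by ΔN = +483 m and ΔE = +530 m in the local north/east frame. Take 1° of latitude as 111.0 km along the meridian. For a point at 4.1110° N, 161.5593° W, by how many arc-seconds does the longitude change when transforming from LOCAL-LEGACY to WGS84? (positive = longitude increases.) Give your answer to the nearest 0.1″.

At latitude 4.1110°, cos φ = 0.997427.
1° of longitude at this latitude = 111.0 × cos φ = 110.71 km, so Δλ = 530.0 / 110714.4 = 0.0047871° = 17.234″.

Δλ = 17.2″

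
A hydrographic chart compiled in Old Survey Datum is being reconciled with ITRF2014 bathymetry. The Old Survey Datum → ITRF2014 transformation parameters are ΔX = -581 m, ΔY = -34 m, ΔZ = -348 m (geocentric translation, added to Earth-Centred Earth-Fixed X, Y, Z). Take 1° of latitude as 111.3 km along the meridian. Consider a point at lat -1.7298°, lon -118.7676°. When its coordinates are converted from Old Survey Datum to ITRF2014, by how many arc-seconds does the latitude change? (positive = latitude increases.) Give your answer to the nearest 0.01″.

sin φ = -0.030186, cos φ = 0.999544, sin λ = -0.876579, cos λ = -0.481258.
North component: ΔN = −sin φ cos λ·ΔX − sin φ sin λ·ΔY + cos φ·ΔZ = −(-0.030186)(-0.481258)(-581) − (-0.030186)(-0.876579)(-34) + (0.999544)(-348) = -338.50 m.
1° of latitude spans 111300 m, so Δφ = -338.50 / 111300 × 3600 = -10.949″.

Δφ = -10.95″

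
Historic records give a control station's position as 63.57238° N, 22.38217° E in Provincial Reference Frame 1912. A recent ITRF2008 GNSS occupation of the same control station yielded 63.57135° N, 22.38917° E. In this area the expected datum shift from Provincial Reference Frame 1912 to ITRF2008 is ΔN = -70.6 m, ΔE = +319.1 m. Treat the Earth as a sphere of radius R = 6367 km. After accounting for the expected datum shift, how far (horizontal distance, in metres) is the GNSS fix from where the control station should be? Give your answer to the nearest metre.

52 m

Observed coordinate differences: Δφ = -0.00103°, Δλ = +0.00700°.
Converting to metres (1° lat = 111125 m, cos φ = 0.445067): observed ΔN = -114.5 m, observed ΔE = 346.2 m.
Subtracting the expected shift leaves a residual of -114.5 − (-70.6) = -43.9 m north and 346.2 − (319.1) = 27.1 m east.
Residual distance = √((-43.9)² + 27.1²) = 51.6 m.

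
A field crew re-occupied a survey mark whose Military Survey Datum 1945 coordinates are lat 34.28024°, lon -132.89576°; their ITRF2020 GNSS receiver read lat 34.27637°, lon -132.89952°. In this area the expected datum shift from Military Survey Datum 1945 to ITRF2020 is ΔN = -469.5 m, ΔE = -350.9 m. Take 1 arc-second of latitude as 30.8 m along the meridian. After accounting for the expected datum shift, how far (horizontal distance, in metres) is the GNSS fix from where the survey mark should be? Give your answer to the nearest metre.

Observed coordinate differences: Δφ = -0.00387°, Δλ = -0.00376°.
Converting to metres (1° lat = 110880 m, cos φ = 0.826293): observed ΔN = -429.1 m, observed ΔE = -344.5 m.
Subtracting the expected shift leaves a residual of -429.1 − (-469.5) = 40.4 m north and -344.5 − (-350.9) = 6.4 m east.
Residual distance = √(40.4² + 6.4²) = 40.9 m.

41 m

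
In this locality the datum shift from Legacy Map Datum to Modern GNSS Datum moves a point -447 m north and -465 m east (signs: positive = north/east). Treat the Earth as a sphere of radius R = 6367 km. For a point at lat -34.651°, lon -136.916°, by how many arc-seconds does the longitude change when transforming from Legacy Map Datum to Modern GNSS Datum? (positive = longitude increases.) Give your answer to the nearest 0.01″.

At latitude -34.651°, cos φ = 0.822631.
One radian of longitude at latitude φ spans R cos φ, so Δλ = ΔE / (R cos φ) = -465.0 / (6367000 × 0.822631) = -8.8780e-05 rad = -18.312″.

Δλ = -18.31″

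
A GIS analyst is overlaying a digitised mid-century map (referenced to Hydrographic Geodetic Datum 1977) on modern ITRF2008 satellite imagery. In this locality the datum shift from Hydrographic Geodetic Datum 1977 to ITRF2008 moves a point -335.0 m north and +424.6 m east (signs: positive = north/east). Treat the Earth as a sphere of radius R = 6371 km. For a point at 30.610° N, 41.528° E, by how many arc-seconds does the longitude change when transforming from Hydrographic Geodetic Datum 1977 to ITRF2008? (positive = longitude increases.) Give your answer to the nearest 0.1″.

At latitude 30.610°, cos φ = 0.860653.
One radian of longitude at latitude φ spans R cos φ, so Δλ = ΔE / (R cos φ) = 424.6 / (6371000 × 0.860653) = 7.7436e-05 rad = 15.972″.

Δλ = 16.0″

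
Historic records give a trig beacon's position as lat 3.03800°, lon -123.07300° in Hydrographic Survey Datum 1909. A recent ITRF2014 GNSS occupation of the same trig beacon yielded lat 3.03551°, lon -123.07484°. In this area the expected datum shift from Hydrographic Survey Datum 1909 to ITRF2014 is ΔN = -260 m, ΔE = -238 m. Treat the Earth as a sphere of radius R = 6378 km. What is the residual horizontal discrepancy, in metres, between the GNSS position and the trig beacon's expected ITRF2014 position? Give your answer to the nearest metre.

Observed coordinate differences: Δφ = -0.00249°, Δλ = -0.00184°.
Converting to metres (1° lat = 111317 m, cos φ = 0.998595): observed ΔN = -277.2 m, observed ΔE = -204.5 m.
Subtracting the expected shift leaves a residual of -277.2 − (-260) = -17.2 m north and -204.5 − (-238) = 33.5 m east.
Residual distance = √((-17.2)² + 33.5²) = 37.6 m.

38 m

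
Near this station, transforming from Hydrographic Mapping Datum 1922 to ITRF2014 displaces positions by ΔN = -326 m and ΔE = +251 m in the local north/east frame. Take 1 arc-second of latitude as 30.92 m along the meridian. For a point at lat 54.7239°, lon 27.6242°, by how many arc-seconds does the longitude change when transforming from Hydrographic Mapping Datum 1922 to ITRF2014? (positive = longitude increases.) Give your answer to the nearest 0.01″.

Δλ = 14.06″

At latitude 54.7239°, cos φ = 0.577517.
1″ of longitude at this latitude = 30.92 × cos φ = 17.8568 m, so Δλ = 251.0 / 17.8568 = 14.056″.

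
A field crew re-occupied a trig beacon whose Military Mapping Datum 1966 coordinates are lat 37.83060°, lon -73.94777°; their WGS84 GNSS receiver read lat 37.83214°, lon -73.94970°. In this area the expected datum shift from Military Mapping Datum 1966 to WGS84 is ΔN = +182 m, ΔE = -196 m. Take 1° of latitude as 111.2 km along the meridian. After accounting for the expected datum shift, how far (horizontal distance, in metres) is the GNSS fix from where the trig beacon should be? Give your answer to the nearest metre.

29 m

Observed coordinate differences: Δφ = +0.00154°, Δλ = -0.00193°.
Converting to metres (1° lat = 111200 m, cos φ = 0.789828): observed ΔN = 171.2 m, observed ΔE = -169.5 m.
Subtracting the expected shift leaves a residual of 171.2 − (182) = -10.8 m north and -169.5 − (-196) = 26.5 m east.
Residual distance = √((-10.8)² + 26.5²) = 28.6 m.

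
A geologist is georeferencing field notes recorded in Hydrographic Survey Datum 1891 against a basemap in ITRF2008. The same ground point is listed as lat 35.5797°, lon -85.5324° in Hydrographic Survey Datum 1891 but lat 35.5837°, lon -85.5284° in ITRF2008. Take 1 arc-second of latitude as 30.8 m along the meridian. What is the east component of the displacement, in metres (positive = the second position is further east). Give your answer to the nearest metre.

Δφ = 35.5837° − 35.5797° = +0.0040°; Δλ = -85.5284° − -85.5324° = +0.0040°.
1° of latitude = 3600 × 30.80 = 110880 m.
ΔN = Δφ × 110880 = 443.5 m; ΔE = Δλ × 110880 × cos(35.5797°) = +0.0040 × 110880 × 0.813307 = 360.7 m.

ΔE = 361 m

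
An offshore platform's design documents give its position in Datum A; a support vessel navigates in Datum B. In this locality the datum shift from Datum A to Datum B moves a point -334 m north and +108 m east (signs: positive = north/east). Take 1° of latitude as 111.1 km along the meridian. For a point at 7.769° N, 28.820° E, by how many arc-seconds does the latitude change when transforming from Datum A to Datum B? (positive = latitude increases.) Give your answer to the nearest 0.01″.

Δφ = -10.82″

1° of latitude = 111.1 km, so Δφ = -334.0 / 111100 = -0.0030063° = -10.823″.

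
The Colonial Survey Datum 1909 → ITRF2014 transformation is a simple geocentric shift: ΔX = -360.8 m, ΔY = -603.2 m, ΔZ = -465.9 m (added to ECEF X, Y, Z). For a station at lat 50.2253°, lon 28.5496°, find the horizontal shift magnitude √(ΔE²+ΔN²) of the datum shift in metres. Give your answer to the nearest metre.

395 m

The local east axis at (φ, λ) is (−sin λ, cos λ, 0), so ΔE = −sin(28.5496°)·(-360.8) + cos(28.5496°)·(-603.2) = -357.42 m.
The local north axis is (−sin φ cos λ, −sin φ sin λ, cos φ), giving ΔN = 243.580 + 221.563 − 298.069 = 167.07 m.
Horizontal magnitude = √(ΔE² + ΔN²) = √((-357.42)² + 167.07²) = 394.54 m.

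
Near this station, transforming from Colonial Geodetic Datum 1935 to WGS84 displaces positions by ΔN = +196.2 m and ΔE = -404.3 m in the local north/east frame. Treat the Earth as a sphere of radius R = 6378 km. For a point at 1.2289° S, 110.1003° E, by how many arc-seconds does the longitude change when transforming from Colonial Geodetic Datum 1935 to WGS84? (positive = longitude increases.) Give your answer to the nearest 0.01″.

At latitude -1.2289°, cos φ = 0.999770.
One radian of longitude at latitude φ spans R cos φ, so Δλ = ΔE / (R cos φ) = -404.3 / (6378000 × 0.999770) = -6.3404e-05 rad = -13.078″.

Δλ = -13.08″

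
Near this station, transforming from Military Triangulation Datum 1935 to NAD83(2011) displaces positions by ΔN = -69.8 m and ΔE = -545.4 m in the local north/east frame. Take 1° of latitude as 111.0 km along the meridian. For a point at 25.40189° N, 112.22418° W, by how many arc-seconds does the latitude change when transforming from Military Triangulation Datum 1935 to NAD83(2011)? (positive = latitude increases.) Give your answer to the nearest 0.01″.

Δφ = -2.26″

1° of latitude = 111.0 km, so Δφ = -69.8 / 111000 = -0.0006288° = -2.264″.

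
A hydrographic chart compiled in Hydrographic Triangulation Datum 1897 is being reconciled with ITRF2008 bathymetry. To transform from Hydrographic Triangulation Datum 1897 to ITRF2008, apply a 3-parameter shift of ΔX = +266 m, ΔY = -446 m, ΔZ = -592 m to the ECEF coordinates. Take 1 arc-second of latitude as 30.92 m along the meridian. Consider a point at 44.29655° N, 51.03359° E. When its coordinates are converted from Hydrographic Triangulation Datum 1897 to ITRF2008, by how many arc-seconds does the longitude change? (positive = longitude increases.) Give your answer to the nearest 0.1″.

sin φ = 0.698372, cos φ = 0.715735, sin λ = 0.777515, cos λ = 0.628865.
East component: ΔE = −sin λ·ΔX + cos λ·ΔY = −(0.777515)(266) + (0.628865)(-446) = -487.29 m.
1° of latitude spans 3600 × 30.92 = 111312 m; at latitude φ, 1° of longitude spans that × cos φ = 79669.9 m, so Δλ = -487.29 / 79669.9 × 3600 = -22.019″.

Δλ = -22.0″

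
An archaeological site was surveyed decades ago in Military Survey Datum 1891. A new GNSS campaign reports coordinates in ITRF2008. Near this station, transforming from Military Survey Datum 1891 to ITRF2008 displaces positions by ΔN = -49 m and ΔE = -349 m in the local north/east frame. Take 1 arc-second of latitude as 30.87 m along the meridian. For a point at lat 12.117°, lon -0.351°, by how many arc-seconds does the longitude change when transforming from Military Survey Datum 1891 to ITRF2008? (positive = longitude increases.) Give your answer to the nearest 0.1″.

At latitude 12.117°, cos φ = 0.977721.
1″ of longitude at this latitude = 30.87 × cos φ = 30.1822 m, so Δλ = -349.0 / 30.1822 = -11.563″.

Δλ = -11.6″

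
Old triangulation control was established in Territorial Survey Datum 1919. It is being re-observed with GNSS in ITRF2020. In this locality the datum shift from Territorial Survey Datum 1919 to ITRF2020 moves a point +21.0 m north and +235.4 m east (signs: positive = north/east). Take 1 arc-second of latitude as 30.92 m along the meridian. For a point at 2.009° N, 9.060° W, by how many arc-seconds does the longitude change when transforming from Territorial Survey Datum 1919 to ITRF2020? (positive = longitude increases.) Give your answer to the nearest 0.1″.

Δλ = 7.6″

At latitude 2.009°, cos φ = 0.999385.
1″ of longitude at this latitude = 30.92 × cos φ = 30.9010 m, so Δλ = 235.4 / 30.9010 = 7.618″.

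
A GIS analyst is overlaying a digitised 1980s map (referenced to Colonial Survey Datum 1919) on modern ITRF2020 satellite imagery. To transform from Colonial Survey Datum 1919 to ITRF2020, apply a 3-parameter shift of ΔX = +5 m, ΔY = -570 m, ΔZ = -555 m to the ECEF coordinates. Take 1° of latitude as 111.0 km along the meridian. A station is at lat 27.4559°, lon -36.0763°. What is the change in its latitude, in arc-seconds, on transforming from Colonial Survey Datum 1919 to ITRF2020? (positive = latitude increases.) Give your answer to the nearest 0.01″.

sin φ = 0.461066, cos φ = 0.887366, sin λ = -0.588862, cos λ = 0.808234.
North component: ΔN = −sin φ cos λ·ΔX − sin φ sin λ·ΔY + cos φ·ΔZ = −(0.461066)(0.808234)(5) − (0.461066)(-0.588862)(-570) + (0.887366)(-555) = -649.11 m.
1° of latitude spans 111000 m, so Δφ = -649.11 / 111000 × 3600 = -21.052″.

Δφ = -21.05″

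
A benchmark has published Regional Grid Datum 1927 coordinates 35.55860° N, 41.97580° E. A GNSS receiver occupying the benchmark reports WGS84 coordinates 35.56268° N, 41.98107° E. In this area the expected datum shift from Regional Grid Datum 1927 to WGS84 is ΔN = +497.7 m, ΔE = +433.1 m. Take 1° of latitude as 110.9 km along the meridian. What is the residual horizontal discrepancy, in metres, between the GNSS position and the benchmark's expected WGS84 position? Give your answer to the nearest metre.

Observed coordinate differences: Δφ = +0.00408°, Δλ = +0.00527°.
Converting to metres (1° lat = 110900 m, cos φ = 0.813521): observed ΔN = 452.5 m, observed ΔE = 475.5 m.
Subtracting the expected shift leaves a residual of 452.5 − (497.7) = -45.2 m north and 475.5 − (433.1) = 42.4 m east.
Residual distance = √((-45.2)² + 42.4²) = 62.0 m.

62 m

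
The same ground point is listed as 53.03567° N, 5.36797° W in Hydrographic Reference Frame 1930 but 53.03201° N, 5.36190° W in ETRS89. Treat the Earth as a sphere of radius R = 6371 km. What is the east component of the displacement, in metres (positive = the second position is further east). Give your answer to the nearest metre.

Δφ = 53.03201° − 53.03567° = -0.00366°; Δλ = -5.36190° − -5.36797° = +0.00607°.
1° along a meridian = πR/180 = 111195 m.
ΔN = Δφ × 111195 = -407.0 m; ΔE = Δλ × 111195 × cos(53.03567°) = +0.00607 × 111195 × 0.601318 = 405.9 m.

ΔE = 406 m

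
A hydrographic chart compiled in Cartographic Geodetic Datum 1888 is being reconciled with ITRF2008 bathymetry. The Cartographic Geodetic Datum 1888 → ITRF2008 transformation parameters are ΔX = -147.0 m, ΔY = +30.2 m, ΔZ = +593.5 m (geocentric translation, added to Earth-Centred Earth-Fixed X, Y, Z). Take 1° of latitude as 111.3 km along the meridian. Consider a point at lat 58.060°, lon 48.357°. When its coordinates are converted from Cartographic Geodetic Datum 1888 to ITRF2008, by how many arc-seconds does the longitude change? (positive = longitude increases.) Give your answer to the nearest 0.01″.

sin φ = 0.848603, cos φ = 0.529031, sin λ = 0.747300, cos λ = 0.664487.
East component: ΔE = −sin λ·ΔX + cos λ·ΔY = −(0.747300)(-147.0) + (0.664487)(30.2) = 129.92 m.
1° of latitude spans 111300 m; at latitude φ, 1° of longitude spans that × cos φ = 58881.1 m, so Δλ = 129.92 / 58881.1 × 3600 = 7.943″.

Δλ = 7.94″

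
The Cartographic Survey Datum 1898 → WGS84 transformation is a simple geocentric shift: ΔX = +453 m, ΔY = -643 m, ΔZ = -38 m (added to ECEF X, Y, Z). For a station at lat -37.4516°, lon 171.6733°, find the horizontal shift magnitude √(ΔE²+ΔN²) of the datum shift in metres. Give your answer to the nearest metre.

674 m

The local east axis at (φ, λ) is (−sin λ, cos λ, 0), so ΔE = −sin(171.6733°)·453 + cos(171.6733°)·(-643) = 570.62 m.
The local north axis is (−sin φ cos λ, −sin φ sin λ, cos φ), giving ΔN = -272.561 − 56.624 − 30.167 = -359.35 m.
Horizontal magnitude = √(ΔE² + ΔN²) = √(570.62² + (-359.35)²) = 674.34 m.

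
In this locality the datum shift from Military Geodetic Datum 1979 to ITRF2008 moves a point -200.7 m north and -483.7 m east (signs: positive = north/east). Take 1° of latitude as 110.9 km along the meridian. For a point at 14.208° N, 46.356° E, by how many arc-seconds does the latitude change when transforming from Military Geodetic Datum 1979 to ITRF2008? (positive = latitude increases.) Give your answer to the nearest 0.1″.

1° of latitude = 110.9 km, so Δφ = -200.7 / 110900 = -0.0018097° = -6.515″.

Δφ = -6.5″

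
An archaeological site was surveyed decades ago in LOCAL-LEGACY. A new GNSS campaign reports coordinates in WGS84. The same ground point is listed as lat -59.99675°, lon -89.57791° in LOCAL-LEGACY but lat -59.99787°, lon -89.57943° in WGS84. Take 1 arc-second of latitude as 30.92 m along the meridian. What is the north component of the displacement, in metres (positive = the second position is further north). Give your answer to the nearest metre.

ΔN = -125 m

Δφ = -59.99787° − -59.99675° = -0.00112°; Δλ = -89.57943° − -89.57791° = -0.00152°.
1° of latitude = 3600 × 30.92 = 111312 m.
ΔN = Δφ × 111312 = -124.7 m; ΔE = Δλ × 111312 × cos(-59.99675°) = -0.00152 × 111312 × 0.500049 = -84.6 m.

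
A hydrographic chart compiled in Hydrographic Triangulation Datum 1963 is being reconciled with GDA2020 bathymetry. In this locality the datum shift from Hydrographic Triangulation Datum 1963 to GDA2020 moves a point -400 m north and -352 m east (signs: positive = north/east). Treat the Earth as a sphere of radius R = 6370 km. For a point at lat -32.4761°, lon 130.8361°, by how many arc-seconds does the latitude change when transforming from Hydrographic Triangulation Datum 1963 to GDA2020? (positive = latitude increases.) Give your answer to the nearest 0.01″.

On a sphere of radius R, 1 rad of latitude = R, so Δφ = ΔN / R = -400.0 / 6370000 = -6.2794e-05 rad = -12.952″.

Δφ = -12.95″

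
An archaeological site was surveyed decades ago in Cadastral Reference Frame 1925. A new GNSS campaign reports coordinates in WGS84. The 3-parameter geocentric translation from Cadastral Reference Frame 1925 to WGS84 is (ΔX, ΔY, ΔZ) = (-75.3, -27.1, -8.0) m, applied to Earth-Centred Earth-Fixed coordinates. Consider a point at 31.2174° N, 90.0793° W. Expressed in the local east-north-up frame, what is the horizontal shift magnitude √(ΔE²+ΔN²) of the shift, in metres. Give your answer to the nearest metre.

78 m

At φ = 31.2174°, λ = -90.0793°: sin φ = 0.518287, cos φ = 0.855207, sin λ = -0.999999, cos λ = -0.001384.
ΔE = −sin λ·ΔX + cos λ·ΔY = −(-0.999999)·(-75.3) + (-0.001384)·(-27.1) = -75.26 m.
ΔN = −sin φ cos λ·ΔX − sin φ sin λ·ΔY + cos φ·ΔZ = −(0.518287)(-0.001384)(-75.3) − (0.518287)(-0.999999)(-27.1) + (0.855207)(-8.0) = -20.94 m.
Horizontal magnitude = √(ΔE² + ΔN²) = √((-75.26)² + (-20.94)²) = 78.12 m.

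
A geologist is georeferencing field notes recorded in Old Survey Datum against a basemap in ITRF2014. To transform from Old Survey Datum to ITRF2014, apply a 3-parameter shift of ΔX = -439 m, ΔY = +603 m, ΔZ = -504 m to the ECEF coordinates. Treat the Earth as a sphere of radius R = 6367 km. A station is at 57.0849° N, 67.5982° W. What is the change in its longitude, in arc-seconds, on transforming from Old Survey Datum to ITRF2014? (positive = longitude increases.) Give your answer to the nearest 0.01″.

Δλ = -10.50″

sin φ = 0.839477, cos φ = 0.543396, sin λ = -0.924534, cos λ = 0.381099.
East component: ΔE = −sin λ·ΔX + cos λ·ΔY = −(-0.924534)(-439) + (0.381099)(603) = -176.07 m.
1° of latitude spans πR/180 = 111125 m; at latitude φ, 1° of longitude spans that × cos φ = 60384.9 m, so Δλ = -176.07 / 60384.9 × 3600 = -10.497″.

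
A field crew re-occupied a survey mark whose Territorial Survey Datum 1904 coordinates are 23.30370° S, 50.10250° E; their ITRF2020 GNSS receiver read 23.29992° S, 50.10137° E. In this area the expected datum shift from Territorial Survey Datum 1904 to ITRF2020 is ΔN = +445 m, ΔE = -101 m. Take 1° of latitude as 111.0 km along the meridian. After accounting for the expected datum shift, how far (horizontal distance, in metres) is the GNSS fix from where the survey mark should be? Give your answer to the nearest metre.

Observed coordinate differences: Δφ = +0.00378°, Δλ = -0.00113°.
Converting to metres (1° lat = 111000 m, cos φ = 0.918421): observed ΔN = 419.6 m, observed ΔE = -115.2 m.
Subtracting the expected shift leaves a residual of 419.6 − (445) = -25.4 m north and -115.2 − (-101) = -14.2 m east.
Residual distance = √((-25.4)² + (-14.2)²) = 29.1 m.

29 m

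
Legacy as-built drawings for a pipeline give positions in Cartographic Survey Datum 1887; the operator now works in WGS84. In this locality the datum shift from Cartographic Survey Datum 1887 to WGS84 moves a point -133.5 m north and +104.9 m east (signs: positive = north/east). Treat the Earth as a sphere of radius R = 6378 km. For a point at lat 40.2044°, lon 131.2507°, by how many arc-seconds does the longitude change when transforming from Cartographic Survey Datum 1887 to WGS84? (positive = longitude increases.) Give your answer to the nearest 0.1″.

At latitude 40.2044°, cos φ = 0.763746.
One radian of longitude at latitude φ spans R cos φ, so Δλ = ΔE / (R cos φ) = 104.9 / (6378000 × 0.763746) = 2.1535e-05 rad = 4.442″.

Δλ = 4.4″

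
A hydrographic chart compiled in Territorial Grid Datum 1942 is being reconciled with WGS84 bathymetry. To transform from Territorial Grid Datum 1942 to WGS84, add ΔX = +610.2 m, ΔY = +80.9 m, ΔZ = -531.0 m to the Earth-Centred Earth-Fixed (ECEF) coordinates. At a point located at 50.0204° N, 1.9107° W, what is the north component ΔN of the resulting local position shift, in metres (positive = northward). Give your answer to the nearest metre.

ΔN = -806 m

At φ = 50.0204°, λ = -1.9107°: sin φ = 0.766273, cos φ = 0.642515, sin λ = -0.033342, cos λ = 0.999444.
ΔN = −sin φ cos λ·ΔX − sin φ sin λ·ΔY + cos φ·ΔZ = −(0.766273)(0.999444)(610.2) − (0.766273)(-0.033342)(80.9) + (0.642515)(-531.0) = -806.43 m.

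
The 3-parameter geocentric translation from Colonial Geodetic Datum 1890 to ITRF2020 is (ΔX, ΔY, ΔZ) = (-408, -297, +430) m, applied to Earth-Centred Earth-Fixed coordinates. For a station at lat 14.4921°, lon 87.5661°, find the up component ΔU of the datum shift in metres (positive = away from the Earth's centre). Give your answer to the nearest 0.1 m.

The local up (radial) axis is (cos φ cos λ, cos φ sin λ, sin φ), giving ΔU = -16.775 − 287.291 + 107.606 = -196.46 m.

ΔU = -196.5 m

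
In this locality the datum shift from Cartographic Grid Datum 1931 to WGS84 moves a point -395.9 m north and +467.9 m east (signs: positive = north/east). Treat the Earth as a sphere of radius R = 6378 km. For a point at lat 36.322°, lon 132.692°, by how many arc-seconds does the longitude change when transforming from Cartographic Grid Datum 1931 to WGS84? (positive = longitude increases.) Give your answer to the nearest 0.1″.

At latitude 36.322°, cos φ = 0.805701.
One radian of longitude at latitude φ spans R cos φ, so Δλ = ΔE / (R cos φ) = 467.9 / (6378000 × 0.805701) = 9.1053e-05 rad = 18.781″.

Δλ = 18.8″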